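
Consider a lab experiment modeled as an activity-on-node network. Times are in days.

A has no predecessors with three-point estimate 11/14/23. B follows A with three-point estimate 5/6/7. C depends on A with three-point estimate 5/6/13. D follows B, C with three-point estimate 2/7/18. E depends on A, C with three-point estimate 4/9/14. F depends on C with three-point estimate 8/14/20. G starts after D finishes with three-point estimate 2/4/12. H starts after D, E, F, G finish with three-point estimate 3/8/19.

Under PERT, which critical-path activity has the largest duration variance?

te_A = (11 + 4·14 + 23)/6 = 90/6 = 15; σ²_A = ((23−11)/6)² = 4.000
te_B = (5 + 4·6 + 7)/6 = 36/6 = 6; σ²_B = ((7−5)/6)² = 0.111
te_C = (5 + 4·6 + 13)/6 = 42/6 = 7; σ²_C = ((13−5)/6)² = 1.778
te_D = (2 + 4·7 + 18)/6 = 48/6 = 8; σ²_D = ((18−2)/6)² = 7.111
te_E = (4 + 4·9 + 14)/6 = 54/6 = 9; σ²_E = ((14−4)/6)² = 2.778
te_F = (8 + 4·14 + 20)/6 = 84/6 = 14; σ²_F = ((20−8)/6)² = 4.000
te_G = (2 + 4·4 + 12)/6 = 30/6 = 5; σ²_G = ((12−2)/6)² = 2.778
te_H = (3 + 4·8 + 19)/6 = 54/6 = 9; σ²_H = ((19−3)/6)² = 7.111

Forward pass:
ES_A = 0; EF_A = 15
ES_B = 15; EF_B = 15+6 = 21
ES_C = 15; EF_C = 15+7 = 22
ES_D = max(EF_B=21, EF_C=22) = 22; EF_D = 22+8 = 30
ES_E = max(EF_A=15, EF_C=22) = 22; EF_E = 22+9 = 31
ES_F = 22; EF_F = 22+14 = 36
ES_G = 30; EF_G = 30+5 = 35
ES_H = max(EF_D=30, EF_E=31, EF_F=36, EF_G=35) = 36; EF_H = 36+9 = 45
Expected project duration μ = 45 days. Critical path: A → C → F → H.

Variances on critical path: σ²_A=4.000, σ²_C=1.778, σ²_F=4.000, σ²_H=7.111.
Largest is σ²_H = 7.111.

H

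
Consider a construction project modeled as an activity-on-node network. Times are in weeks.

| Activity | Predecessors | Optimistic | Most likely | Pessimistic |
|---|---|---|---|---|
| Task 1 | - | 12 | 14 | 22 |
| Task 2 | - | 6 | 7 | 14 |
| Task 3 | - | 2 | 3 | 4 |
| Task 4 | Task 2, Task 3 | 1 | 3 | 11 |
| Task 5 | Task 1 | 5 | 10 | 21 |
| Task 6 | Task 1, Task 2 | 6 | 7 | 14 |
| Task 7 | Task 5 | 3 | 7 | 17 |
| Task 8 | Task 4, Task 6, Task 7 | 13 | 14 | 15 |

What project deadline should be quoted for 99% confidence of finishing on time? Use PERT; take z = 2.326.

te_Task 1 = (12 + 4·14 + 22)/6 = 90/6 = 15; σ²_Task 1 = ((22−12)/6)² = 2.778
te_Task 2 = (6 + 4·7 + 14)/6 = 48/6 = 8; σ²_Task 2 = ((14−6)/6)² = 1.778
te_Task 3 = (2 + 4·3 + 4)/6 = 18/6 = 3; σ²_Task 3 = ((4−2)/6)² = 0.111
te_Task 4 = (1 + 4·3 + 11)/6 = 24/6 = 4; σ²_Task 4 = ((11−1)/6)² = 2.778
te_Task 5 = (5 + 4·10 + 21)/6 = 66/6 = 11; σ²_Task 5 = ((21−5)/6)² = 7.111
te_Task 6 = (6 + 4·7 + 14)/6 = 48/6 = 8; σ²_Task 6 = ((14−6)/6)² = 1.778
te_Task 7 = (3 + 4·7 + 17)/6 = 48/6 = 8; σ²_Task 7 = ((17−3)/6)² = 5.444
te_Task 8 = (13 + 4·14 + 15)/6 = 84/6 = 14; σ²_Task 8 = ((15−13)/6)² = 0.111

Forward pass:
ES_Task 1 = 0; EF_Task 1 = 15
ES_Task 2 = 0; EF_Task 2 = 8
ES_Task 3 = 0; EF_Task 3 = 3
ES_Task 4 = max(EF_Task 2=8, EF_Task 3=3) = 8; EF_Task 4 = 8+4 = 12
ES_Task 5 = 15; EF_Task 5 = 15+11 = 26
ES_Task 6 = max(EF_Task 1=15, EF_Task 2=8) = 15; EF_Task 6 = 15+8 = 23
ES_Task 7 = 26; EF_Task 7 = 26+8 = 34
ES_Task 8 = max(EF_Task 4=12, EF_Task 6=23, EF_Task 7=34) = 34; EF_Task 8 = 34+14 = 48
Expected project duration μ = 48 weeks. Critical path: Task 1 → Task 5 → Task 7 → Task 8.

Variance along critical path = 2.778 + 7.111 + 5.444 + 0.111 = 15.444; σ = 3.930 weeks.
D = μ + z·σ = 48 + 2.326·3.930 = 57.1 weeks

57.1 weeks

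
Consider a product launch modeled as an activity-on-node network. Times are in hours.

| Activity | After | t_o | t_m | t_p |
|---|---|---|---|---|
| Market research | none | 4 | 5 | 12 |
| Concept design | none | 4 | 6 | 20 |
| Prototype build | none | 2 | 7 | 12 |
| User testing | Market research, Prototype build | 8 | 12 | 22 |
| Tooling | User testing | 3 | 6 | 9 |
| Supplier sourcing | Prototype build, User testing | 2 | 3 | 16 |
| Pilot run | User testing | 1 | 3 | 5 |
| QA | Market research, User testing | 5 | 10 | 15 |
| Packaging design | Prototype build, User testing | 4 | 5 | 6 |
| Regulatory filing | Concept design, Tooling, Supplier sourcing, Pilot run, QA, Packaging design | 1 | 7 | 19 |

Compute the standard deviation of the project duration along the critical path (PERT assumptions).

4.47 hours

te_Market research = (4 + 4·5 + 12)/6 = 36/6 = 6; σ²_Market research = ((12−4)/6)² = 1.778
te_Concept design = (4 + 4·6 + 20)/6 = 48/6 = 8; σ²_Concept design = ((20−4)/6)² = 7.111
te_Prototype build = (2 + 4·7 + 12)/6 = 42/6 = 7; σ²_Prototype build = ((12−2)/6)² = 2.778
te_User testing = (8 + 4·12 + 22)/6 = 78/6 = 13; σ²_User testing = ((22−8)/6)² = 5.444
te_Tooling = (3 + 4·6 + 9)/6 = 36/6 = 6; σ²_Tooling = ((9−3)/6)² = 1.000
te_Supplier sourcing = (2 + 4·3 + 16)/6 = 30/6 = 5; σ²_Supplier sourcing = ((16−2)/6)² = 5.444
te_Pilot run = (1 + 4·3 + 5)/6 = 18/6 = 3; σ²_Pilot run = ((5−1)/6)² = 0.444
te_QA = (5 + 4·10 + 15)/6 = 60/6 = 10; σ²_QA = ((15−5)/6)² = 2.778
te_Packaging design = (4 + 4·5 + 6)/6 = 30/6 = 5; σ²_Packaging design = ((6−4)/6)² = 0.111
te_Regulatory filing = (1 + 4·7 + 19)/6 = 48/6 = 8; σ²_Regulatory filing = ((19−1)/6)² = 9.000

Forward pass:
ES_Market research = 0; EF_Market research = 6
ES_Concept design = 0; EF_Concept design = 8
ES_Prototype build = 0; EF_Prototype build = 7
ES_User testing = max(EF_Market research=6, EF_Prototype build=7) = 7; EF_User testing = 7+13 = 20
ES_Tooling = 20; EF_Tooling = 20+6 = 26
ES_Supplier sourcing = max(EF_Prototype build=7, EF_User testing=20) = 20; EF_Supplier sourcing = 20+5 = 25
ES_Pilot run = 20; EF_Pilot run = 20+3 = 23
ES_QA = max(EF_Market research=6, EF_User testing=20) = 20; EF_QA = 20+10 = 30
ES_Packaging design = max(EF_Prototype build=7, EF_User testing=20) = 20; EF_Packaging design = 20+5 = 25
ES_Regulatory filing = max(EF_Concept design=8, EF_Tooling=26, EF_Supplier sourcing=25, EF_Pilot run=23, EF_QA=30, EF_Packaging design=25) = 30; EF_Regulatory filing = 30+8 = 38
Expected project duration μ = 38 hours. Critical path: Prototype build → User testing → QA → Regulatory filing.

Variance along critical path = 2.778 + 5.444 + 2.778 + 9.000 = 20.000
σ = √20.000 = 4.472 hours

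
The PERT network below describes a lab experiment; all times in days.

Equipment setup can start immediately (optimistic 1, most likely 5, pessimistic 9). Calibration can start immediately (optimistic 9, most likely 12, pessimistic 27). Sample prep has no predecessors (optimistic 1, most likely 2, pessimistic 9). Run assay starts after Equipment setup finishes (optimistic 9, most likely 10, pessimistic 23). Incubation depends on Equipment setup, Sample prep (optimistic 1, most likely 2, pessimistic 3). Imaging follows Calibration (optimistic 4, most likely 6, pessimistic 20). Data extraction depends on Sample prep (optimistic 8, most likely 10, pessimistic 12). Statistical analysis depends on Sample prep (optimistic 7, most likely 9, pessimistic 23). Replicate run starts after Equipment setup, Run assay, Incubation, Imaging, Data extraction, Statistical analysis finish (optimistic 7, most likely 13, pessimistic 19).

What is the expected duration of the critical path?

35 days

te_Equipment setup = (1 + 4·5 + 9)/6 = 30/6 = 5
te_Calibration = (9 + 4·12 + 27)/6 = 84/6 = 14
te_Sample prep = (1 + 4·2 + 9)/6 = 18/6 = 3
te_Run assay = (9 + 4·10 + 23)/6 = 72/6 = 12
te_Incubation = (1 + 4·2 + 3)/6 = 12/6 = 2
te_Imaging = (4 + 4·6 + 20)/6 = 48/6 = 8
te_Data extraction = (8 + 4·10 + 12)/6 = 60/6 = 10
te_Statistical analysis = (7 + 4·9 + 23)/6 = 66/6 = 11
te_Replicate run = (7 + 4·13 + 19)/6 = 78/6 = 13

Forward pass:
ES_Equipment setup = 0; EF_Equipment setup = 5
ES_Calibration = 0; EF_Calibration = 14
ES_Sample prep = 0; EF_Sample prep = 3
ES_Run assay = 5; EF_Run assay = 5+12 = 17
ES_Incubation = max(EF_Equipment setup=5, EF_Sample prep=3) = 5; EF_Incubation = 5+2 = 7
ES_Imaging = 14; EF_Imaging = 14+8 = 22
ES_Data extraction = 3; EF_Data extraction = 3+10 = 13
ES_Statistical analysis = 3; EF_Statistical analysis = 3+11 = 14
ES_Replicate run = max(EF_Equipment setup=5, EF_Run assay=17, EF_Incubation=7, EF_Imaging=22, EF_Data extraction=13, EF_Statistical analysis=14) = 22; EF_Replicate run = 22+13 = 35
Expected project duration μ = 35 days. Critical path: Calibration → Imaging → Replicate run.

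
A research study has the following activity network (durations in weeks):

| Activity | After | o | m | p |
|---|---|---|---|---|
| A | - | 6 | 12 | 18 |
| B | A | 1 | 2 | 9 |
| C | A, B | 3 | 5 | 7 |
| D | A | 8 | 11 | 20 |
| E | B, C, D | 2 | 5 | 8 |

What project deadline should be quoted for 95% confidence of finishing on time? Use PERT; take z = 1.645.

te_A = (6 + 4·12 + 18)/6 = 72/6 = 12; σ²_A = ((18−6)/6)² = 4.000
te_B = (1 + 4·2 + 9)/6 = 18/6 = 3; σ²_B = ((9−1)/6)² = 1.778
te_C = (3 + 4·5 + 7)/6 = 30/6 = 5; σ²_C = ((7−3)/6)² = 0.444
te_D = (8 + 4·11 + 20)/6 = 72/6 = 12; σ²_D = ((20−8)/6)² = 4.000
te_E = (2 + 4·5 + 8)/6 = 30/6 = 5; σ²_E = ((8−2)/6)² = 1.000

Forward pass:
ES_A = 0; EF_A = 12
ES_B = 12; EF_B = 12+3 = 15
ES_C = max(EF_A=12, EF_B=15) = 15; EF_C = 15+5 = 20
ES_D = 12; EF_D = 12+12 = 24
ES_E = max(EF_B=15, EF_C=20, EF_D=24) = 24; EF_E = 24+5 = 29
Expected project duration μ = 29 weeks. Critical path: A → D → E.

Variance along critical path = 4.000 + 4.000 + 1.000 = 9.000; σ = 3.000 weeks.
D = μ + z·σ = 29 + 1.645·3.000 = 33.9 weeks

33.9 weeks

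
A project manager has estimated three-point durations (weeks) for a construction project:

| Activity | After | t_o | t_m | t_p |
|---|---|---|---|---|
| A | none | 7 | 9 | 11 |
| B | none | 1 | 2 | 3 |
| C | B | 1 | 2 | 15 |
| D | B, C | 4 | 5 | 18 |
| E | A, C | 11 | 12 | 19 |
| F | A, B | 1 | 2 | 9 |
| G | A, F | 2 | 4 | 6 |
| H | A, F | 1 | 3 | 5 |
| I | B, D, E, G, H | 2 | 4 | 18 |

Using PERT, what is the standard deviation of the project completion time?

3.06 weeks

te_A = (7 + 4·9 + 11)/6 = 54/6 = 9; σ²_A = ((11−7)/6)² = 0.444
te_B = (1 + 4·2 + 3)/6 = 12/6 = 2; σ²_B = ((3−1)/6)² = 0.111
te_C = (1 + 4·2 + 15)/6 = 24/6 = 4; σ²_C = ((15−1)/6)² = 5.444
te_D = (4 + 4·5 + 18)/6 = 42/6 = 7; σ²_D = ((18−4)/6)² = 5.444
te_E = (11 + 4·12 + 19)/6 = 78/6 = 13; σ²_E = ((19−11)/6)² = 1.778
te_F = (1 + 4·2 + 9)/6 = 18/6 = 3; σ²_F = ((9−1)/6)² = 1.778
te_G = (2 + 4·4 + 6)/6 = 24/6 = 4; σ²_G = ((6−2)/6)² = 0.444
te_H = (1 + 4·3 + 5)/6 = 18/6 = 3; σ²_H = ((5−1)/6)² = 0.444
te_I = (2 + 4·4 + 18)/6 = 36/6 = 6; σ²_I = ((18−2)/6)² = 7.111

Forward pass:
ES_A = 0; EF_A = 9
ES_B = 0; EF_B = 2
ES_C = 2; EF_C = 2+4 = 6
ES_D = max(EF_B=2, EF_C=6) = 6; EF_D = 6+7 = 13
ES_E = max(EF_A=9, EF_C=6) = 9; EF_E = 9+13 = 22
ES_F = max(EF_A=9, EF_B=2) = 9; EF_F = 9+3 = 12
ES_G = max(EF_A=9, EF_F=12) = 12; EF_G = 12+4 = 16
ES_H = max(EF_A=9, EF_F=12) = 12; EF_H = 12+3 = 15
ES_I = max(EF_B=2, EF_D=13, EF_E=22, EF_G=16, EF_H=15) = 22; EF_I = 22+6 = 28
Expected project duration μ = 28 weeks. Critical path: A → E → I.

Variance along critical path = 0.444 + 1.778 + 7.111 = 9.333
σ = √9.333 = 3.055 weeks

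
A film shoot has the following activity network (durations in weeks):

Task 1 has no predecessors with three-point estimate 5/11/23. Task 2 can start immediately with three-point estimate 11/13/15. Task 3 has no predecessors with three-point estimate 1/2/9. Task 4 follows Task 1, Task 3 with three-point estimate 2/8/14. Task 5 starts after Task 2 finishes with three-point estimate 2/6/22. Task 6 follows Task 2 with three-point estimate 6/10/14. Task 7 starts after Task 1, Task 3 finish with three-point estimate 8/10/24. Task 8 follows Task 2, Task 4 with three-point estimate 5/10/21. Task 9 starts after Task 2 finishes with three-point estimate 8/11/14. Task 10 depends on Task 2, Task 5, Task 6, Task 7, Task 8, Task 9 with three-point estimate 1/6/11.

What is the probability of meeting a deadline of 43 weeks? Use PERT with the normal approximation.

te_Task 1 = (5 + 4·11 + 23)/6 = 72/6 = 12; σ²_Task 1 = ((23−5)/6)² = 9.000
te_Task 2 = (11 + 4·13 + 15)/6 = 78/6 = 13; σ²_Task 2 = ((15−11)/6)² = 0.444
te_Task 3 = (1 + 4·2 + 9)/6 = 18/6 = 3; σ²_Task 3 = ((9−1)/6)² = 1.778
te_Task 4 = (2 + 4·8 + 14)/6 = 48/6 = 8; σ²_Task 4 = ((14−2)/6)² = 4.000
te_Task 5 = (2 + 4·6 + 22)/6 = 48/6 = 8; σ²_Task 5 = ((22−2)/6)² = 11.111
te_Task 6 = (6 + 4·10 + 14)/6 = 60/6 = 10; σ²_Task 6 = ((14−6)/6)² = 1.778
te_Task 7 = (8 + 4·10 + 24)/6 = 72/6 = 12; σ²_Task 7 = ((24−8)/6)² = 7.111
te_Task 8 = (5 + 4·10 + 21)/6 = 66/6 = 11; σ²_Task 8 = ((21−5)/6)² = 7.111
te_Task 9 = (8 + 4·11 + 14)/6 = 66/6 = 11; σ²_Task 9 = ((14−8)/6)² = 1.000
te_Task 10 = (1 + 4·6 + 11)/6 = 36/6 = 6; σ²_Task 10 = ((11−1)/6)² = 2.778

Forward pass:
ES_Task 1 = 0; EF_Task 1 = 12
ES_Task 2 = 0; EF_Task 2 = 13
ES_Task 3 = 0; EF_Task 3 = 3
ES_Task 4 = max(EF_Task 1=12, EF_Task 3=3) = 12; EF_Task 4 = 12+8 = 20
ES_Task 5 = 13; EF_Task 5 = 13+8 = 21
ES_Task 6 = 13; EF_Task 6 = 13+10 = 23
ES_Task 7 = max(EF_Task 1=12, EF_Task 3=3) = 12; EF_Task 7 = 12+12 = 24
ES_Task 8 = max(EF_Task 2=13, EF_Task 4=20) = 20; EF_Task 8 = 20+11 = 31
ES_Task 9 = 13; EF_Task 9 = 13+11 = 24
ES_Task 10 = max(EF_Task 2=13, EF_Task 5=21, EF_Task 6=23, EF_Task 7=24, EF_Task 8=31, EF_Task 9=24) = 31; EF_Task 10 = 31+6 = 37
Expected project duration μ = 37 weeks. Critical path: Task 1 → Task 4 → Task 8 → Task 10.

Variance along critical path = 9.000 + 4.000 + 7.111 + 2.778 = 22.889; σ = √22.889 = 4.784 weeks.
Z = (43 − 37) / 4.784 = 1.254
P(T ≤ 43) = Φ(1.254) ≈ 0.895

0.895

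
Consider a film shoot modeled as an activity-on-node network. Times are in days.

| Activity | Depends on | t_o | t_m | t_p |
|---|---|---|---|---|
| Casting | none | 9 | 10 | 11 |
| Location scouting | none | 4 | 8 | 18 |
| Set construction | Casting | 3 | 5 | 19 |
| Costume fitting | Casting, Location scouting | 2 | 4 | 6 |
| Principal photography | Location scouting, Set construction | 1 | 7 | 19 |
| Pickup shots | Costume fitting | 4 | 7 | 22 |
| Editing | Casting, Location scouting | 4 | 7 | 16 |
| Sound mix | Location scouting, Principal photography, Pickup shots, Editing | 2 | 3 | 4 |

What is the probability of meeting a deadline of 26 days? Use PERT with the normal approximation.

0.310

te_Casting = (9 + 4·10 + 11)/6 = 60/6 = 10; σ²_Casting = ((11−9)/6)² = 0.111
te_Location scouting = (4 + 4·8 + 18)/6 = 54/6 = 9; σ²_Location scouting = ((18−4)/6)² = 5.444
te_Set construction = (3 + 4·5 + 19)/6 = 42/6 = 7; σ²_Set construction = ((19−3)/6)² = 7.111
te_Costume fitting = (2 + 4·4 + 6)/6 = 24/6 = 4; σ²_Costume fitting = ((6−2)/6)² = 0.444
te_Principal photography = (1 + 4·7 + 19)/6 = 48/6 = 8; σ²_Principal photography = ((19−1)/6)² = 9.000
te_Pickup shots = (4 + 4·7 + 22)/6 = 54/6 = 9; σ²_Pickup shots = ((22−4)/6)² = 9.000
te_Editing = (4 + 4·7 + 16)/6 = 48/6 = 8; σ²_Editing = ((16−4)/6)² = 4.000
te_Sound mix = (2 + 4·3 + 4)/6 = 18/6 = 3; σ²_Sound mix = ((4−2)/6)² = 0.111

Forward pass:
ES_Casting = 0; EF_Casting = 10
ES_Location scouting = 0; EF_Location scouting = 9
ES_Set construction = 10; EF_Set construction = 10+7 = 17
ES_Costume fitting = max(EF_Casting=10, EF_Location scouting=9) = 10; EF_Costume fitting = 10+4 = 14
ES_Principal photography = max(EF_Location scouting=9, EF_Set construction=17) = 17; EF_Principal photography = 17+8 = 25
ES_Pickup shots = 14; EF_Pickup shots = 14+9 = 23
ES_Editing = max(EF_Casting=10, EF_Location scouting=9) = 10; EF_Editing = 10+8 = 18
ES_Sound mix = max(EF_Location scouting=9, EF_Principal photography=25, EF_Pickup shots=23, EF_Editing=18) = 25; EF_Sound mix = 25+3 = 28
Expected project duration μ = 28 days. Critical path: Casting → Set construction → Principal photography → Sound mix.

Variance along critical path = 0.111 + 7.111 + 9.000 + 0.111 = 16.333; σ = √16.333 = 4.041 days.
Z = (26 − 28) / 4.041 = -0.495
P(T ≤ 26) = Φ(-0.495) ≈ 0.310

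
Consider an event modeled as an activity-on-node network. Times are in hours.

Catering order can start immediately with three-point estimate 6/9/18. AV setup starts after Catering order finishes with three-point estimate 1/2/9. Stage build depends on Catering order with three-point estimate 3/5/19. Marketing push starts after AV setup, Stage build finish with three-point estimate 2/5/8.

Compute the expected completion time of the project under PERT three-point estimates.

te_Catering order = (6 + 4·9 + 18)/6 = 60/6 = 10
te_AV setup = (1 + 4·2 + 9)/6 = 18/6 = 3
te_Stage build = (3 + 4·5 + 19)/6 = 42/6 = 7
te_Marketing push = (2 + 4·5 + 8)/6 = 30/6 = 5

Forward pass:
ES_Catering order = 0; EF_Catering order = 10
ES_AV setup = 10; EF_AV setup = 10+3 = 13
ES_Stage build = 10; EF_Stage build = 10+7 = 17
ES_Marketing push = max(EF_AV setup=13, EF_Stage build=17) = 17; EF_Marketing push = 17+5 = 22
Expected project duration μ = 22 hours. Critical path: Catering order → Stage build → Marketing push.

22 hours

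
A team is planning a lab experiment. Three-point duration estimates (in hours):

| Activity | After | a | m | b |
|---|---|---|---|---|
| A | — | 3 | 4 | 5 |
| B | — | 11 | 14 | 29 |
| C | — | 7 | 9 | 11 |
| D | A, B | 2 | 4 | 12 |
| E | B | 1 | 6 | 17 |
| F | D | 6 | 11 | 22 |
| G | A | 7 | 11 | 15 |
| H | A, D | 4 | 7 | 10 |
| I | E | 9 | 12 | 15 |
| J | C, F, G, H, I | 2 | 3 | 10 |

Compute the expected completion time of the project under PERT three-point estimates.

te_A = (3 + 4·4 + 5)/6 = 24/6 = 4
te_B = (11 + 4·14 + 29)/6 = 96/6 = 16
te_C = (7 + 4·9 + 11)/6 = 54/6 = 9
te_D = (2 + 4·4 + 12)/6 = 30/6 = 5
te_E = (1 + 4·6 + 17)/6 = 42/6 = 7
te_F = (6 + 4·11 + 22)/6 = 72/6 = 12
te_G = (7 + 4·11 + 15)/6 = 66/6 = 11
te_H = (4 + 4·7 + 10)/6 = 42/6 = 7
te_I = (9 + 4·12 + 15)/6 = 72/6 = 12
te_J = (2 + 4·3 + 10)/6 = 24/6 = 4

Forward pass:
ES_A = 0; EF_A = 4
ES_B = 0; EF_B = 16
ES_C = 0; EF_C = 9
ES_D = max(EF_A=4, EF_B=16) = 16; EF_D = 16+5 = 21
ES_E = 16; EF_E = 16+7 = 23
ES_F = 21; EF_F = 21+12 = 33
ES_G = 4; EF_G = 4+11 = 15
ES_H = max(EF_A=4, EF_D=21) = 21; EF_H = 21+7 = 28
ES_I = 23; EF_I = 23+12 = 35
ES_J = max(EF_C=9, EF_F=33, EF_G=15, EF_H=28, EF_I=35) = 35; EF_J = 35+4 = 39
Expected project duration μ = 39 hours. Critical path: B → E → I → J.

39 hours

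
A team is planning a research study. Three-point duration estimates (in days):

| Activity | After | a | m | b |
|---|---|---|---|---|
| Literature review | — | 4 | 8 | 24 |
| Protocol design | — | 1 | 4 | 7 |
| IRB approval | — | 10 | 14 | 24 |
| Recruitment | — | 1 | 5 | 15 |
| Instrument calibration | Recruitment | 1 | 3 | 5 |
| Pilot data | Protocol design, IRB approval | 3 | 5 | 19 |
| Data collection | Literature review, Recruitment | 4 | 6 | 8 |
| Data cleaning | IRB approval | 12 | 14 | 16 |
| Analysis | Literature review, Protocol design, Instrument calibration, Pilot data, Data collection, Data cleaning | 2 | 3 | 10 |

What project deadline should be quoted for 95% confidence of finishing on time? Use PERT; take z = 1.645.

te_Literature review = (4 + 4·8 + 24)/6 = 60/6 = 10; σ²_Literature review = ((24−4)/6)² = 11.111
te_Protocol design = (1 + 4·4 + 7)/6 = 24/6 = 4; σ²_Protocol design = ((7−1)/6)² = 1.000
te_IRB approval = (10 + 4·14 + 24)/6 = 90/6 = 15; σ²_IRB approval = ((24−10)/6)² = 5.444
te_Recruitment = (1 + 4·5 + 15)/6 = 36/6 = 6; σ²_Recruitment = ((15−1)/6)² = 5.444
te_Instrument calibration = (1 + 4·3 + 5)/6 = 18/6 = 3; σ²_Instrument calibration = ((5−1)/6)² = 0.444
te_Pilot data = (3 + 4·5 + 19)/6 = 42/6 = 7; σ²_Pilot data = ((19−3)/6)² = 7.111
te_Data collection = (4 + 4·6 + 8)/6 = 36/6 = 6; σ²_Data collection = ((8−4)/6)² = 0.444
te_Data cleaning = (12 + 4·14 + 16)/6 = 84/6 = 14; σ²_Data cleaning = ((16−12)/6)² = 0.444
te_Analysis = (2 + 4·3 + 10)/6 = 24/6 = 4; σ²_Analysis = ((10−2)/6)² = 1.778

Forward pass:
ES_Literature review = 0; EF_Literature review = 10
ES_Protocol design = 0; EF_Protocol design = 4
ES_IRB approval = 0; EF_IRB approval = 15
ES_Recruitment = 0; EF_Recruitment = 6
ES_Instrument calibration = 6; EF_Instrument calibration = 6+3 = 9
ES_Pilot data = max(EF_Protocol design=4, EF_IRB approval=15) = 15; EF_Pilot data = 15+7 = 22
ES_Data collection = max(EF_Literature review=10, EF_Recruitment=6) = 10; EF_Data collection = 10+6 = 16
ES_Data cleaning = 15; EF_Data cleaning = 15+14 = 29
ES_Analysis = max(EF_Literature review=10, EF_Protocol design=4, EF_Instrument calibration=9, EF_Pilot data=22, EF_Data collection=16, EF_Data cleaning=29) = 29; EF_Analysis = 29+4 = 33
Expected project duration μ = 33 days. Critical path: IRB approval → Data cleaning → Analysis.

Variance along critical path = 5.444 + 0.444 + 1.778 = 7.667; σ = 2.769 days.
D = μ + z·σ = 33 + 1.645·2.769 = 37.6 days

37.6 days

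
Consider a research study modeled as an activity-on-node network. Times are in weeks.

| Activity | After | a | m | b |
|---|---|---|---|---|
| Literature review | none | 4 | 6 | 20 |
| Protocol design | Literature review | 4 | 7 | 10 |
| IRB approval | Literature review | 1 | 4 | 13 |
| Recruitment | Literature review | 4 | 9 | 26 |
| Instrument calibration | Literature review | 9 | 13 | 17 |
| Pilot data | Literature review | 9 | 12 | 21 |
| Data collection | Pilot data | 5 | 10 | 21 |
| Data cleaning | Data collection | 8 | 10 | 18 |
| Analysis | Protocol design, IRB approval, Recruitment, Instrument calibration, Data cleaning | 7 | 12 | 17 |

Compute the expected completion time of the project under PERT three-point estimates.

55 weeks

te_Literature review = (4 + 4·6 + 20)/6 = 48/6 = 8
te_Protocol design = (4 + 4·7 + 10)/6 = 42/6 = 7
te_IRB approval = (1 + 4·4 + 13)/6 = 30/6 = 5
te_Recruitment = (4 + 4·9 + 26)/6 = 66/6 = 11
te_Instrument calibration = (9 + 4·13 + 17)/6 = 78/6 = 13
te_Pilot data = (9 + 4·12 + 21)/6 = 78/6 = 13
te_Data collection = (5 + 4·10 + 21)/6 = 66/6 = 11
te_Data cleaning = (8 + 4·10 + 18)/6 = 66/6 = 11
te_Analysis = (7 + 4·12 + 17)/6 = 72/6 = 12

Forward pass:
ES_Literature review = 0; EF_Literature review = 8
ES_Protocol design = 8; EF_Protocol design = 8+7 = 15
ES_IRB approval = 8; EF_IRB approval = 8+5 = 13
ES_Recruitment = 8; EF_Recruitment = 8+11 = 19
ES_Instrument calibration = 8; EF_Instrument calibration = 8+13 = 21
ES_Pilot data = 8; EF_Pilot data = 8+13 = 21
ES_Data collection = 21; EF_Data collection = 21+11 = 32
ES_Data cleaning = 32; EF_Data cleaning = 32+11 = 43
ES_Analysis = max(EF_Protocol design=15, EF_IRB approval=13, EF_Recruitment=19, EF_Instrument calibration=21, EF_Data cleaning=43) = 43; EF_Analysis = 43+12 = 55
Expected project duration μ = 55 weeks. Critical path: Literature review → Pilot data → Data collection → Data cleaning → Analysis.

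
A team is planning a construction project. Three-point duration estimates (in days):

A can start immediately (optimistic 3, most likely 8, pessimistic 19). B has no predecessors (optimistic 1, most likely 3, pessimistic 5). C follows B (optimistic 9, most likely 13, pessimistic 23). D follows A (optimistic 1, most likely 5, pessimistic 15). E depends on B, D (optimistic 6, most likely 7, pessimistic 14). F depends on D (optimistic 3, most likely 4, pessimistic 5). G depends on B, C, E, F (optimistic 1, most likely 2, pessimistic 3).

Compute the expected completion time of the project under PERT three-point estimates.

25 days

te_A = (3 + 4·8 + 19)/6 = 54/6 = 9
te_B = (1 + 4·3 + 5)/6 = 18/6 = 3
te_C = (9 + 4·13 + 23)/6 = 84/6 = 14
te_D = (1 + 4·5 + 15)/6 = 36/6 = 6
te_E = (6 + 4·7 + 14)/6 = 48/6 = 8
te_F = (3 + 4·4 + 5)/6 = 24/6 = 4
te_G = (1 + 4·2 + 3)/6 = 12/6 = 2

Forward pass:
ES_A = 0; EF_A = 9
ES_B = 0; EF_B = 3
ES_C = 3; EF_C = 3+14 = 17
ES_D = 9; EF_D = 9+6 = 15
ES_E = max(EF_B=3, EF_D=15) = 15; EF_E = 15+8 = 23
ES_F = 15; EF_F = 15+4 = 19
ES_G = max(EF_B=3, EF_C=17, EF_E=23, EF_F=19) = 23; EF_G = 23+2 = 25
Expected project duration μ = 25 days. Critical path: A → D → E → G.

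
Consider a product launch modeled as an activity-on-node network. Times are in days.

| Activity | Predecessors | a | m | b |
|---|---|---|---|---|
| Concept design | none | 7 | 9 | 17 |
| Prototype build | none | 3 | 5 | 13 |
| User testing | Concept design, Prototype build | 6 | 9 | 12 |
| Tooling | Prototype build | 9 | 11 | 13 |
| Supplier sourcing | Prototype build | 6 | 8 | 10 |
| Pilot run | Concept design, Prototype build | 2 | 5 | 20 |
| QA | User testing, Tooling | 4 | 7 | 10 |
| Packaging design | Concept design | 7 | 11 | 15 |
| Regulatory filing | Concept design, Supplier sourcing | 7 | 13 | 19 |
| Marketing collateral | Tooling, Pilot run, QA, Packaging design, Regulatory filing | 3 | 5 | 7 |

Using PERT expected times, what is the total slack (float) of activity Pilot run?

10 days

te_Concept design = (7 + 4·9 + 17)/6 = 60/6 = 10
te_Prototype build = (3 + 4·5 + 13)/6 = 36/6 = 6
te_User testing = (6 + 4·9 + 12)/6 = 54/6 = 9
te_Tooling = (9 + 4·11 + 13)/6 = 66/6 = 11
te_Supplier sourcing = (6 + 4·8 + 10)/6 = 48/6 = 8
te_Pilot run = (2 + 4·5 + 20)/6 = 42/6 = 7
te_QA = (4 + 4·7 + 10)/6 = 42/6 = 7
te_Packaging design = (7 + 4·11 + 15)/6 = 66/6 = 11
te_Regulatory filing = (7 + 4·13 + 19)/6 = 78/6 = 13
te_Marketing collateral = (3 + 4·5 + 7)/6 = 30/6 = 5

Forward pass:
ES_Concept design = 0; EF_Concept design = 10
ES_Prototype build = 0; EF_Prototype build = 6
ES_User testing = max(EF_Concept design=10, EF_Prototype build=6) = 10; EF_User testing = 10+9 = 19
ES_Tooling = 6; EF_Tooling = 6+11 = 17
ES_Supplier sourcing = 6; EF_Supplier sourcing = 6+8 = 14
ES_Pilot run = max(EF_Concept design=10, EF_Prototype build=6) = 10; EF_Pilot run = 10+7 = 17
ES_QA = max(EF_User testing=19, EF_Tooling=17) = 19; EF_QA = 19+7 = 26
ES_Packaging design = 10; EF_Packaging design = 10+11 = 21
ES_Regulatory filing = max(EF_Concept design=10, EF_Supplier sourcing=14) = 14; EF_Regulatory filing = 14+13 = 27
ES_Marketing collateral = max(EF_Tooling=17, EF_Pilot run=17, EF_QA=26, EF_Packaging design=21, EF_Regulatory filing=27) = 27; EF_Marketing collateral = 27+5 = 32
Expected project duration μ = 32 days. Critical path: Prototype build → Supplier sourcing → Regulatory filing → Marketing collateral.

Backward pass:
LF_Marketing collateral = 32; LS_Marketing collateral = 32−5 = 27
LF_Regulatory filing = LS_Marketing collateral = 27; LS_Regulatory filing = 27−13 = 14
LF_Packaging design = LS_Marketing collateral = 27; LS_Packaging design = 27−11 = 16
LF_QA = LS_Marketing collateral = 27; LS_QA = 27−7 = 20
LF_Pilot run = LS_Marketing collateral = 27; LS_Pilot run = 27−7 = 20
LF_Supplier sourcing = LS_Regulatory filing = 14; LS_Supplier sourcing = 14−8 = 6
LF_Tooling = min(LS_QA=20, LS_Marketing collateral=27) = 20; LS_Tooling = 20−11 = 9
LF_User testing = LS_QA = 20; LS_User testing = 20−9 = 11
LF_Prototype build = min(LS_User testing=11, LS_Tooling=9, LS_Supplier sourcing=6, LS_Pilot run=20) = 6; LS_Prototype build = 6−6 = 0
LF_Concept design = min(LS_User testing=11, LS_Pilot run=20, LS_Packaging design=16, LS_Regulatory filing=14) = 11; LS_Concept design = 11−10 = 1
Slack_Pilot run = LS_Pilot run − ES_Pilot run = 20 − 10 = 10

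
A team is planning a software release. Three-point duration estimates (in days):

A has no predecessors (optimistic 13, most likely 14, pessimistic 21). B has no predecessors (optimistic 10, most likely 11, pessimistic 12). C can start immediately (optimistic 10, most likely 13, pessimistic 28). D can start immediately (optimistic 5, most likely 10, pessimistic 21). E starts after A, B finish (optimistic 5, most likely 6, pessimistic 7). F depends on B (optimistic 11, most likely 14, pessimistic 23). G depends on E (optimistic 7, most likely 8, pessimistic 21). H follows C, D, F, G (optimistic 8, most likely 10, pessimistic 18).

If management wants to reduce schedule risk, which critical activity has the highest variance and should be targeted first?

te_A = (13 + 4·14 + 21)/6 = 90/6 = 15; σ²_A = ((21−13)/6)² = 1.778
te_B = (10 + 4·11 + 12)/6 = 66/6 = 11; σ²_B = ((12−10)/6)² = 0.111
te_C = (10 + 4·13 + 28)/6 = 90/6 = 15; σ²_C = ((28−10)/6)² = 9.000
te_D = (5 + 4·10 + 21)/6 = 66/6 = 11; σ²_D = ((21−5)/6)² = 7.111
te_E = (5 + 4·6 + 7)/6 = 36/6 = 6; σ²_E = ((7−5)/6)² = 0.111
te_F = (11 + 4·14 + 23)/6 = 90/6 = 15; σ²_F = ((23−11)/6)² = 4.000
te_G = (7 + 4·8 + 21)/6 = 60/6 = 10; σ²_G = ((21−7)/6)² = 5.444
te_H = (8 + 4·10 + 18)/6 = 66/6 = 11; σ²_H = ((18−8)/6)² = 2.778

Forward pass:
ES_A = 0; EF_A = 15
ES_B = 0; EF_B = 11
ES_C = 0; EF_C = 15
ES_D = 0; EF_D = 11
ES_E = max(EF_A=15, EF_B=11) = 15; EF_E = 15+6 = 21
ES_F = 11; EF_F = 11+15 = 26
ES_G = 21; EF_G = 21+10 = 31
ES_H = max(EF_C=15, EF_D=11, EF_F=26, EF_G=31) = 31; EF_H = 31+11 = 42
Expected project duration μ = 42 days. Critical path: A → E → G → H.

Variances on critical path: σ²_A=1.778, σ²_E=0.111, σ²_G=5.444, σ²_H=2.778.
Largest is σ²_G = 5.444.

G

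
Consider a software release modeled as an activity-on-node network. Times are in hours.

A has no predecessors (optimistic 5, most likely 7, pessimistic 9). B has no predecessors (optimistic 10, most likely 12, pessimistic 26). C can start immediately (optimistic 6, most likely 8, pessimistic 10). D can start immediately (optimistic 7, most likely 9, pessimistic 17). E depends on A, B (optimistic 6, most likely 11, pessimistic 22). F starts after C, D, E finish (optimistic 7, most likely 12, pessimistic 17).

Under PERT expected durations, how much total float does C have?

te_A = (5 + 4·7 + 9)/6 = 42/6 = 7
te_B = (10 + 4·12 + 26)/6 = 84/6 = 14
te_C = (6 + 4·8 + 10)/6 = 48/6 = 8
te_D = (7 + 4·9 + 17)/6 = 60/6 = 10
te_E = (6 + 4·11 + 22)/6 = 72/6 = 12
te_F = (7 + 4·12 + 17)/6 = 72/6 = 12

Forward pass:
ES_A = 0; EF_A = 7
ES_B = 0; EF_B = 14
ES_C = 0; EF_C = 8
ES_D = 0; EF_D = 10
ES_E = max(EF_A=7, EF_B=14) = 14; EF_E = 14+12 = 26
ES_F = max(EF_C=8, EF_D=10, EF_E=26) = 26; EF_F = 26+12 = 38
Expected project duration μ = 38 hours. Critical path: B → E → F.

Backward pass:
LF_F = 38; LS_F = 38−12 = 26
LF_E = LS_F = 26; LS_E = 26−12 = 14
LF_D = LS_F = 26; LS_D = 26−10 = 16
LF_C = LS_F = 26; LS_C = 26−8 = 18
LF_B = LS_E = 14; LS_B = 14−14 = 0
LF_A = LS_E = 14; LS_A = 14−7 = 7
Slack_C = LS_C − ES_C = 18 − 0 = 18

18 hours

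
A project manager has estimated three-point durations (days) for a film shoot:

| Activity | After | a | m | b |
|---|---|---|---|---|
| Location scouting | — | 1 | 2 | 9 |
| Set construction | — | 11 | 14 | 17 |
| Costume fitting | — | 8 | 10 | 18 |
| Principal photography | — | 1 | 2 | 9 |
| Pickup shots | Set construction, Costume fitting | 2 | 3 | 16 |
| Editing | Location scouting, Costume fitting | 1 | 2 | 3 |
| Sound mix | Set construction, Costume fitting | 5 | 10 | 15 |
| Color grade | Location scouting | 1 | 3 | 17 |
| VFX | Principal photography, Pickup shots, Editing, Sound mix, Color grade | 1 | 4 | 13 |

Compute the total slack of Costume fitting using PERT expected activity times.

te_Location scouting = (1 + 4·2 + 9)/6 = 18/6 = 3
te_Set construction = (11 + 4·14 + 17)/6 = 84/6 = 14
te_Costume fitting = (8 + 4·10 + 18)/6 = 66/6 = 11
te_Principal photography = (1 + 4·2 + 9)/6 = 18/6 = 3
te_Pickup shots = (2 + 4·3 + 16)/6 = 30/6 = 5
te_Editing = (1 + 4·2 + 3)/6 = 12/6 = 2
te_Sound mix = (5 + 4·10 + 15)/6 = 60/6 = 10
te_Color grade = (1 + 4·3 + 17)/6 = 30/6 = 5
te_VFX = (1 + 4·4 + 13)/6 = 30/6 = 5

Forward pass:
ES_Location scouting = 0; EF_Location scouting = 3
ES_Set construction = 0; EF_Set construction = 14
ES_Costume fitting = 0; EF_Costume fitting = 11
ES_Principal photography = 0; EF_Principal photography = 3
ES_Pickup shots = max(EF_Set construction=14, EF_Costume fitting=11) = 14; EF_Pickup shots = 14+5 = 19
ES_Editing = max(EF_Location scouting=3, EF_Costume fitting=11) = 11; EF_Editing = 11+2 = 13
ES_Sound mix = max(EF_Set construction=14, EF_Costume fitting=11) = 14; EF_Sound mix = 14+10 = 24
ES_Color grade = 3; EF_Color grade = 3+5 = 8
ES_VFX = max(EF_Principal photography=3, EF_Pickup shots=19, EF_Editing=13, EF_Sound mix=24, EF_Color grade=8) = 24; EF_VFX = 24+5 = 29
Expected project duration μ = 29 days. Critical path: Set construction → Sound mix → VFX.

Backward pass:
LF_VFX = 29; LS_VFX = 29−5 = 24
LF_Color grade = LS_VFX = 24; LS_Color grade = 24−5 = 19
LF_Sound mix = LS_VFX = 24; LS_Sound mix = 24−10 = 14
LF_Editing = LS_VFX = 24; LS_Editing = 24−2 = 22
LF_Pickup shots = LS_VFX = 24; LS_Pickup shots = 24−5 = 19
LF_Principal photography = LS_VFX = 24; LS_Principal photography = 24−3 = 21
LF_Costume fitting = min(LS_Pickup shots=19, LS_Editing=22, LS_Sound mix=14) = 14; LS_Costume fitting = 14−11 = 3
LF_Set construction = min(LS_Pickup shots=19, LS_Sound mix=14) = 14; LS_Set construction = 14−14 = 0
LF_Location scouting = min(LS_Editing=22, LS_Color grade=19) = 19; LS_Location scouting = 19−3 = 16
Slack_Costume fitting = LS_Costume fitting − ES_Costume fitting = 3 − 0 = 3

3 days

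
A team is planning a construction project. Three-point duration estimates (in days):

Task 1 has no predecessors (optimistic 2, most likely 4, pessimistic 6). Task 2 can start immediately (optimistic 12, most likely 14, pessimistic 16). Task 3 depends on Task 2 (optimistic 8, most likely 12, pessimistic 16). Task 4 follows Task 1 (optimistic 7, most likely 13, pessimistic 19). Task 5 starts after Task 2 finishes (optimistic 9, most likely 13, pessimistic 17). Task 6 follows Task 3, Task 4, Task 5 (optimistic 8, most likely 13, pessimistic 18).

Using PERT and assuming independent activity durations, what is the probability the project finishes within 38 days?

te_Task 1 = (2 + 4·4 + 6)/6 = 24/6 = 4; σ²_Task 1 = ((6−2)/6)² = 0.444
te_Task 2 = (12 + 4·14 + 16)/6 = 84/6 = 14; σ²_Task 2 = ((16−12)/6)² = 0.444
te_Task 3 = (8 + 4·12 + 16)/6 = 72/6 = 12; σ²_Task 3 = ((16−8)/6)² = 1.778
te_Task 4 = (7 + 4·13 + 19)/6 = 78/6 = 13; σ²_Task 4 = ((19−7)/6)² = 4.000
te_Task 5 = (9 + 4·13 + 17)/6 = 78/6 = 13; σ²_Task 5 = ((17−9)/6)² = 1.778
te_Task 6 = (8 + 4·13 + 18)/6 = 78/6 = 13; σ²_Task 6 = ((18−8)/6)² = 2.778

Forward pass:
ES_Task 1 = 0; EF_Task 1 = 4
ES_Task 2 = 0; EF_Task 2 = 14
ES_Task 3 = 14; EF_Task 3 = 14+12 = 26
ES_Task 4 = 4; EF_Task 4 = 4+13 = 17
ES_Task 5 = 14; EF_Task 5 = 14+13 = 27
ES_Task 6 = max(EF_Task 3=26, EF_Task 4=17, EF_Task 5=27) = 27; EF_Task 6 = 27+13 = 40
Expected project duration μ = 40 days. Critical path: Task 2 → Task 5 → Task 6.

Variance along critical path = 0.444 + 1.778 + 2.778 = 5.000; σ = √5.000 = 2.236 days.
Z = (38 − 40) / 2.236 = -0.894
P(T ≤ 38) = Φ(-0.894) ≈ 0.186

0.186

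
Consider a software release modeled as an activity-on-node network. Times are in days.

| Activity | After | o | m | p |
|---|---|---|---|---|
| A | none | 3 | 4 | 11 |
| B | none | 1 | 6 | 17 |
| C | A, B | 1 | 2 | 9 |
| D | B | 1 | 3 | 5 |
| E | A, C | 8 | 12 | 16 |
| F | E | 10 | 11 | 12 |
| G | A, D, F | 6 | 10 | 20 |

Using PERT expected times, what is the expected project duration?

te_A = (3 + 4·4 + 11)/6 = 30/6 = 5
te_B = (1 + 4·6 + 17)/6 = 42/6 = 7
te_C = (1 + 4·2 + 9)/6 = 18/6 = 3
te_D = (1 + 4·3 + 5)/6 = 18/6 = 3
te_E = (8 + 4·12 + 16)/6 = 72/6 = 12
te_F = (10 + 4·11 + 12)/6 = 66/6 = 11
te_G = (6 + 4·10 + 20)/6 = 66/6 = 11

Forward pass:
ES_A = 0; EF_A = 5
ES_B = 0; EF_B = 7
ES_C = max(EF_A=5, EF_B=7) = 7; EF_C = 7+3 = 10
ES_D = 7; EF_D = 7+3 = 10
ES_E = max(EF_A=5, EF_C=10) = 10; EF_E = 10+12 = 22
ES_F = 22; EF_F = 22+11 = 33
ES_G = max(EF_A=5, EF_D=10, EF_F=33) = 33; EF_G = 33+11 = 44
Expected project duration μ = 44 days. Critical path: B → C → E → F → G.

44 days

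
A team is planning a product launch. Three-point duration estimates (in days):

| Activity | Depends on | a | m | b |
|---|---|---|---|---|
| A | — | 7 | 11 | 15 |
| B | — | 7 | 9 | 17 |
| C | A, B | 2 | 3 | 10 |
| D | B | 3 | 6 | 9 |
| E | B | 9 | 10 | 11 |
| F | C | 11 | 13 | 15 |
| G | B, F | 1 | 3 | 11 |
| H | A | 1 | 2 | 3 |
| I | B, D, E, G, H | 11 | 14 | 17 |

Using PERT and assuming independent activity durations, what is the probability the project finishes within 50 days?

0.924

te_A = (7 + 4·11 + 15)/6 = 66/6 = 11; σ²_A = ((15−7)/6)² = 1.778
te_B = (7 + 4·9 + 17)/6 = 60/6 = 10; σ²_B = ((17−7)/6)² = 2.778
te_C = (2 + 4·3 + 10)/6 = 24/6 = 4; σ²_C = ((10−2)/6)² = 1.778
te_D = (3 + 4·6 + 9)/6 = 36/6 = 6; σ²_D = ((9−3)/6)² = 1.000
te_E = (9 + 4·10 + 11)/6 = 60/6 = 10; σ²_E = ((11−9)/6)² = 0.111
te_F = (11 + 4·13 + 15)/6 = 78/6 = 13; σ²_F = ((15−11)/6)² = 0.444
te_G = (1 + 4·3 + 11)/6 = 24/6 = 4; σ²_G = ((11−1)/6)² = 2.778
te_H = (1 + 4·2 + 3)/6 = 12/6 = 2; σ²_H = ((3−1)/6)² = 0.111
te_I = (11 + 4·14 + 17)/6 = 84/6 = 14; σ²_I = ((17−11)/6)² = 1.000

Forward pass:
ES_A = 0; EF_A = 11
ES_B = 0; EF_B = 10
ES_C = max(EF_A=11, EF_B=10) = 11; EF_C = 11+4 = 15
ES_D = 10; EF_D = 10+6 = 16
ES_E = 10; EF_E = 10+10 = 20
ES_F = 15; EF_F = 15+13 = 28
ES_G = max(EF_B=10, EF_F=28) = 28; EF_G = 28+4 = 32
ES_H = 11; EF_H = 11+2 = 13
ES_I = max(EF_B=10, EF_D=16, EF_E=20, EF_G=32, EF_H=13) = 32; EF_I = 32+14 = 46
Expected project duration μ = 46 days. Critical path: A → C → F → G → I.

Variance along critical path = 1.778 + 1.778 + 0.444 + 2.778 + 1.000 = 7.778; σ = √7.778 = 2.789 days.
Z = (50 − 46) / 2.789 = 1.434
P(T ≤ 50) = Φ(1.434) ≈ 0.924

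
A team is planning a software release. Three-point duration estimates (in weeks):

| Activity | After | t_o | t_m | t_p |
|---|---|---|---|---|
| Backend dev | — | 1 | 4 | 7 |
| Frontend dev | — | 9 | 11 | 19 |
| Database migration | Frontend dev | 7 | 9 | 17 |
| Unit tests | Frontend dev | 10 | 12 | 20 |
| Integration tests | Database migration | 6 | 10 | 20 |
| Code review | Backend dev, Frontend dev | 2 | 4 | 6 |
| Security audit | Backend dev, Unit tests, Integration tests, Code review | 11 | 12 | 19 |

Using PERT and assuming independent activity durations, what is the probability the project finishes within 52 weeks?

te_Backend dev = (1 + 4·4 + 7)/6 = 24/6 = 4; σ²_Backend dev = ((7−1)/6)² = 1.000
te_Frontend dev = (9 + 4·11 + 19)/6 = 72/6 = 12; σ²_Frontend dev = ((19−9)/6)² = 2.778
te_Database migration = (7 + 4·9 + 17)/6 = 60/6 = 10; σ²_Database migration = ((17−7)/6)² = 2.778
te_Unit tests = (10 + 4·12 + 20)/6 = 78/6 = 13; σ²_Unit tests = ((20−10)/6)² = 2.778
te_Integration tests = (6 + 4·10 + 20)/6 = 66/6 = 11; σ²_Integration tests = ((20−6)/6)² = 5.444
te_Code review = (2 + 4·4 + 6)/6 = 24/6 = 4; σ²_Code review = ((6−2)/6)² = 0.444
te_Security audit = (11 + 4·12 + 19)/6 = 78/6 = 13; σ²_Security audit = ((19−11)/6)² = 1.778

Forward pass:
ES_Backend dev = 0; EF_Backend dev = 4
ES_Frontend dev = 0; EF_Frontend dev = 12
ES_Database migration = 12; EF_Database migration = 12+10 = 22
ES_Unit tests = 12; EF_Unit tests = 12+13 = 25
ES_Integration tests = 22; EF_Integration tests = 22+11 = 33
ES_Code review = max(EF_Backend dev=4, EF_Frontend dev=12) = 12; EF_Code review = 12+4 = 16
ES_Security audit = max(EF_Backend dev=4, EF_Unit tests=25, EF_Integration tests=33, EF_Code review=16) = 33; EF_Security audit = 33+13 = 46
Expected project duration μ = 46 weeks. Critical path: Frontend dev → Database migration → Integration tests → Security audit.

Variance along critical path = 2.778 + 2.778 + 5.444 + 1.778 = 12.778; σ = √12.778 = 3.575 weeks.
Z = (52 − 46) / 3.575 = 1.679
P(T ≤ 52) = Φ(1.679) ≈ 0.953

0.953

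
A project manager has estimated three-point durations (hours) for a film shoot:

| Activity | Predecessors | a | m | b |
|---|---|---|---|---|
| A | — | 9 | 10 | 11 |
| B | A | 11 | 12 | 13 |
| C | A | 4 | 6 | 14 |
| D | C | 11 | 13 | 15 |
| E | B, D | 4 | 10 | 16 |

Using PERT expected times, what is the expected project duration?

40 hours

te_A = (9 + 4·10 + 11)/6 = 60/6 = 10
te_B = (11 + 4·12 + 13)/6 = 72/6 = 12
te_C = (4 + 4·6 + 14)/6 = 42/6 = 7
te_D = (11 + 4·13 + 15)/6 = 78/6 = 13
te_E = (4 + 4·10 + 16)/6 = 60/6 = 10

Forward pass:
ES_A = 0; EF_A = 10
ES_B = 10; EF_B = 10+12 = 22
ES_C = 10; EF_C = 10+7 = 17
ES_D = 17; EF_D = 17+13 = 30
ES_E = max(EF_B=22, EF_D=30) = 30; EF_E = 30+10 = 40
Expected project duration μ = 40 hours. Critical path: A → C → D → E.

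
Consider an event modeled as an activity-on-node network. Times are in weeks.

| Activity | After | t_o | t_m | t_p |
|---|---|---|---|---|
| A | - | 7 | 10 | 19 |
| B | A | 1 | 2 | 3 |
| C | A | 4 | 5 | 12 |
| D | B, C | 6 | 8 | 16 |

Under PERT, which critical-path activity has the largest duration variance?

te_A = (7 + 4·10 + 19)/6 = 66/6 = 11; σ²_A = ((19−7)/6)² = 4.000
te_B = (1 + 4·2 + 3)/6 = 12/6 = 2; σ²_B = ((3−1)/6)² = 0.111
te_C = (4 + 4·5 + 12)/6 = 36/6 = 6; σ²_C = ((12−4)/6)² = 1.778
te_D = (6 + 4·8 + 16)/6 = 54/6 = 9; σ²_D = ((16−6)/6)² = 2.778

Forward pass:
ES_A = 0; EF_A = 11
ES_B = 11; EF_B = 11+2 = 13
ES_C = 11; EF_C = 11+6 = 17
ES_D = max(EF_B=13, EF_C=17) = 17; EF_D = 17+9 = 26
Expected project duration μ = 26 weeks. Critical path: A → C → D.

Variances on critical path: σ²_A=4.000, σ²_C=1.778, σ²_D=2.778.
Largest is σ²_A = 4.000.

A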